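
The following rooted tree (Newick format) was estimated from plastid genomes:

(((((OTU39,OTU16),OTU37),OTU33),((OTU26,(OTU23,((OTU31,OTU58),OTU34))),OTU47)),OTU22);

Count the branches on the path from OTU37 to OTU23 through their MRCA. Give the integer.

The MRCA of OTU37 and OTU23 is the node subtending ((((OTU39,OTU16),OTU37),OTU33),((OTU26,(OTU23,((OTU31,OTU58),OTU34))),OTU47)).
From OTU37 up to that node: 3 branches. From OTU23 up to the same node: 4 branches. Total: 3 + 4 = 7.

7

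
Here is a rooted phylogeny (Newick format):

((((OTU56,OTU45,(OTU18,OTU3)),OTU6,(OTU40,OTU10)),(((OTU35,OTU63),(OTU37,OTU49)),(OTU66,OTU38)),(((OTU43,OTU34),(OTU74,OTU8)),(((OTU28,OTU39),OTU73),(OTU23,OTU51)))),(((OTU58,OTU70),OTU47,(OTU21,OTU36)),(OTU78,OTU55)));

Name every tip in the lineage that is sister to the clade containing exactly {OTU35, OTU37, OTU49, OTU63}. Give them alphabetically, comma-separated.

The clade containing exactly {OTU35, OTU37, OTU49, OTU63} attaches to the tree at the node subtending (((OTU35,OTU63),(OTU37,OTU49)),(OTU66,OTU38)).
The other lineage descending from that same node — the sister group — is (OTU66,OTU38); its 2 tips in alphabetical order are the answer.

OTU38, OTU66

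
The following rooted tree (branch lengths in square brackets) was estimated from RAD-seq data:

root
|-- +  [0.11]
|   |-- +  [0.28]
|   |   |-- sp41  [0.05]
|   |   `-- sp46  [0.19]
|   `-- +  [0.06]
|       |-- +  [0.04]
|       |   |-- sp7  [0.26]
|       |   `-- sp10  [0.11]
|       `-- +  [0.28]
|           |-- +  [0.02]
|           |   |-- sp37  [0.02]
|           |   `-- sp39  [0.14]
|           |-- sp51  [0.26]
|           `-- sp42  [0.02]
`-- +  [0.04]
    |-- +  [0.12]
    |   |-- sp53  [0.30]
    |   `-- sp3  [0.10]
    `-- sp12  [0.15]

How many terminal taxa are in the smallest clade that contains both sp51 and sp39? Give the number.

The MRCA of sp51 and sp39 is the node subtending ((sp37,sp39),sp51,sp42).
That clade contains 4 terminal taxa: sp37, sp39, sp42, sp51.

4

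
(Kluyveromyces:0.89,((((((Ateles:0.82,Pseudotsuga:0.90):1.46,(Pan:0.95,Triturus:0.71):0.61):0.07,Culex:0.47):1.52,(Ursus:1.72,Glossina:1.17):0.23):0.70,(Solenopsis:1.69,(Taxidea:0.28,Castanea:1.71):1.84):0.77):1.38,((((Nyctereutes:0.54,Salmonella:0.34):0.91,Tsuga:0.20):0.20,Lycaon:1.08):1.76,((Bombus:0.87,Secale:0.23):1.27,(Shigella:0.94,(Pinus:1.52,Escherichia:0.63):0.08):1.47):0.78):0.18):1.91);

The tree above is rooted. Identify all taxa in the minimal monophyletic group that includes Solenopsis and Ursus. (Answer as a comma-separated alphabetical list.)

Tracing Solenopsis: it sits inside (Solenopsis,(Taxidea,Castanea)).
Tracing Ursus: it sits inside (Ursus,Glossina).
The smallest clade enclosing both is (((((Ateles,Pseudotsuga),(Pan,Triturus)),Culex),(Ursus,Glossina)),(Solenopsis,(Taxidea,Castanea))); the answer is its 10 terminal taxa in alphabetical order.

Ateles, Castanea, Culex, Glossina, Pan, Pseudotsuga, Solenopsis, Taxidea, Triturus, Ursus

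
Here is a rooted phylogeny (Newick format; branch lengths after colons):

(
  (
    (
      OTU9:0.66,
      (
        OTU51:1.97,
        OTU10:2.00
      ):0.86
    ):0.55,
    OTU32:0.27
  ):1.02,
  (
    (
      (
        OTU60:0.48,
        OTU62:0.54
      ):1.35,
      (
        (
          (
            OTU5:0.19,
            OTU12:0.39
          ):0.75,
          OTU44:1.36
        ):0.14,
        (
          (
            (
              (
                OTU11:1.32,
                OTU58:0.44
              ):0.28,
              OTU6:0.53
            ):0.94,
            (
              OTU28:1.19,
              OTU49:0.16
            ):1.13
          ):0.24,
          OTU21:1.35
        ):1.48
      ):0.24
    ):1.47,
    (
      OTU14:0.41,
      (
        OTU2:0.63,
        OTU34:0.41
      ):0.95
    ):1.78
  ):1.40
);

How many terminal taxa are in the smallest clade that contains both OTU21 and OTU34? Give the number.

The MRCA of OTU21 and OTU34 is the node subtending (((OTU60,OTU62),(((OTU5,OTU12),OTU44),((((OTU11,OTU58),OTU6),(OTU28,OTU49)),OTU21))),(OTU14,(OTU2,OTU34))).
That clade contains 14 terminal taxa: OTU11, OTU12, OTU14, OTU2, OTU21, OTU28, OTU34, OTU44, OTU49, OTU5, OTU58, OTU6, OTU60, OTU62.

14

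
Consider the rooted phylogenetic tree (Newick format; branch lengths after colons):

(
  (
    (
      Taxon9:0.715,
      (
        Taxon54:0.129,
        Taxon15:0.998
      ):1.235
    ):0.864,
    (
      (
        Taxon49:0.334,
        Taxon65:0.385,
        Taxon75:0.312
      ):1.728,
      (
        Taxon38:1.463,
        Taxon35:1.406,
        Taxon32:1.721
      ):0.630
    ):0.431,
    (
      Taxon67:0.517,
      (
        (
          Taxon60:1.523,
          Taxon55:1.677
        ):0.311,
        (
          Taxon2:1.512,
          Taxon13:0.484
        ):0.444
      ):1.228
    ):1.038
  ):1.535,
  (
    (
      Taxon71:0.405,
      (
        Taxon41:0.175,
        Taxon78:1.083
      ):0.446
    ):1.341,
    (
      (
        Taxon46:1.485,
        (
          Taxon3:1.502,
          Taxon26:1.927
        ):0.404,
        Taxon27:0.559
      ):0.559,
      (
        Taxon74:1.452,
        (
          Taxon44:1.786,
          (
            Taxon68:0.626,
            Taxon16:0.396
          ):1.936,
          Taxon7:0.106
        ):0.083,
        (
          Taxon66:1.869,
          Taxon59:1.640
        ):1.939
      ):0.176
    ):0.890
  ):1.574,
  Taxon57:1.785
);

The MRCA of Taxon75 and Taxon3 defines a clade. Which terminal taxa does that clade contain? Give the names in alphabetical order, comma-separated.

Tracing Taxon75: it sits inside (Taxon49,Taxon65,Taxon75).
Tracing Taxon3: it sits inside (Taxon3,Taxon26).
The smallest clade enclosing both is the whole tree (their MRCA is the root), so the answer is all 29 tips in alphabetical order.

Taxon13, Taxon15, Taxon16, Taxon2, Taxon26, Taxon27, Taxon3, Taxon32, Taxon35, Taxon38, Taxon41, Taxon44, Taxon46, Taxon49, Taxon54, Taxon55, Taxon57, Taxon59, Taxon60, Taxon65, Taxon66, Taxon67, Taxon68, Taxon7, Taxon71, Taxon74, Taxon75, Taxon78, Taxon9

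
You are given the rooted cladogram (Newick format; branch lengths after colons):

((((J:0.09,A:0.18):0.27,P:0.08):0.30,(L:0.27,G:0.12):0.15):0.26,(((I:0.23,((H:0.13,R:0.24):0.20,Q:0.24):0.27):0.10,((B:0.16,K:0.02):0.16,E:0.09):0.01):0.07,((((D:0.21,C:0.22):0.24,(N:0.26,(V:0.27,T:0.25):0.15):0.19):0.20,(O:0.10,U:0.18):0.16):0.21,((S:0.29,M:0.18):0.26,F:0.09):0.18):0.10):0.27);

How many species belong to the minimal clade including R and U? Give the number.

The MRCA of R and U is the node subtending (((I,((H,R),Q)),((B,K),E)),((((D,C),(N,(V,T))),(O,U)),((S,M),F))).
That clade contains 17 terminal taxa: B, C, D, E, F, H, I, K, M, N, O, Q, R, S, T, U, V.

17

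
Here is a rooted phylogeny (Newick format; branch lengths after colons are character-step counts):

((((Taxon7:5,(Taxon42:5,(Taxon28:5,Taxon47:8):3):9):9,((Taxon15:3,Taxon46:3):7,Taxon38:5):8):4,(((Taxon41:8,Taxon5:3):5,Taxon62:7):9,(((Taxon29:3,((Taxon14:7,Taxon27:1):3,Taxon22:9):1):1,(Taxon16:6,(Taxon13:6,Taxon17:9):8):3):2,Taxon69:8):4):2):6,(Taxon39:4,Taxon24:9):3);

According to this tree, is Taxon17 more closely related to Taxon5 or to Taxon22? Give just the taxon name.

Taxon22

The MRCA of Taxon17 and Taxon22 subtends ((Taxon29,((Taxon14,Taxon27),Taxon22)),(Taxon16,(Taxon13,Taxon17))) (7 taxa).
The MRCA of Taxon17 and Taxon5 subtends (((Taxon41,Taxon5),Taxon62),(((Taxon29,((Taxon14,Taxon27),Taxon22)),(Taxon16,(Taxon13,Taxon17))),Taxon69)) (11 taxa).
The first is nested inside the second, so Taxon17 shares a more recent common ancestor with Taxon22.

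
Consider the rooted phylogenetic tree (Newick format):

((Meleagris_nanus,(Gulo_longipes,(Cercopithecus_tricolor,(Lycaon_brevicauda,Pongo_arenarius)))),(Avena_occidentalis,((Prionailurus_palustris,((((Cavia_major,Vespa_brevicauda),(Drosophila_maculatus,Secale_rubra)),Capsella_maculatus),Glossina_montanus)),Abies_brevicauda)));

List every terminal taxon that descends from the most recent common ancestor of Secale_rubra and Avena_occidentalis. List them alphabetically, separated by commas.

Abies_brevicauda, Avena_occidentalis, Capsella_maculatus, Cavia_major, Drosophila_maculatus, Glossina_montanus, Prionailurus_palustris, Secale_rubra, Vespa_brevicauda

Tracing Secale_rubra: it sits inside (Drosophila_maculatus,Secale_rubra).
Tracing Avena_occidentalis: it sits inside (Avena_occidentalis,((Prionailurus_palustris,((((Cavia_major,Vespa_brevicauda),(Drosophila_maculatus,Secale_rubra)),Capsella_maculatus),Glossina_montanus)),Abies_brevicauda)).
The smallest clade enclosing both is (Avena_occidentalis,((Prionailurus_palustris,((((Cavia_major,Vespa_brevicauda),(Drosophila_maculatus,Secale_rubra)),Capsella_maculatus),Glossina_montanus)),Abies_brevicauda)); the answer is its 9 terminal taxa in alphabetical order.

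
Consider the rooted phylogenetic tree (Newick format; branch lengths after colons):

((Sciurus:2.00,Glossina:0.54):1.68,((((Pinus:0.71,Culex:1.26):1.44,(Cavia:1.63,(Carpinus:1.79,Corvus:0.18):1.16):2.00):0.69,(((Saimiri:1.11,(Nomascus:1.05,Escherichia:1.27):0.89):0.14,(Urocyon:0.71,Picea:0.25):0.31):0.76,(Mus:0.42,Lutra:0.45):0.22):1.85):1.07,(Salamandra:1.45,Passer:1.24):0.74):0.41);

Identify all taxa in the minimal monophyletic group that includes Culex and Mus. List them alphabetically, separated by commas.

Tracing Culex: it sits inside (Pinus,Culex).
Tracing Mus: it sits inside (Mus,Lutra).
The smallest clade enclosing both is (((Pinus,Culex),(Cavia,(Carpinus,Corvus))),(((Saimiri,(Nomascus,Escherichia)),(Urocyon,Picea)),(Mus,Lutra))); the answer is its 12 terminal taxa in alphabetical order.

Carpinus, Cavia, Corvus, Culex, Escherichia, Lutra, Mus, Nomascus, Picea, Pinus, Saimiri, Urocyon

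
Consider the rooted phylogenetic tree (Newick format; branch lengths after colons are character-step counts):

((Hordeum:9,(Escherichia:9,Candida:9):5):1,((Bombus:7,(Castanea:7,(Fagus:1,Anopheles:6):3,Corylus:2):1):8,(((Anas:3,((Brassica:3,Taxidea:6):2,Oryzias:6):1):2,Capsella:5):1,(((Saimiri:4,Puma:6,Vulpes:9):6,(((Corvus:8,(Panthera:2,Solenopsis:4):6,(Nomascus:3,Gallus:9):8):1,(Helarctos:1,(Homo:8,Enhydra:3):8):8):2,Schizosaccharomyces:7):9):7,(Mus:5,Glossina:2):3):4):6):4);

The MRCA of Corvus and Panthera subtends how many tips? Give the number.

The MRCA of Corvus and Panthera is the node subtending (Corvus,(Panthera,Solenopsis),(Nomascus,Gallus)).
That clade contains 5 terminal taxa: Corvus, Gallus, Nomascus, Panthera, Solenopsis.

5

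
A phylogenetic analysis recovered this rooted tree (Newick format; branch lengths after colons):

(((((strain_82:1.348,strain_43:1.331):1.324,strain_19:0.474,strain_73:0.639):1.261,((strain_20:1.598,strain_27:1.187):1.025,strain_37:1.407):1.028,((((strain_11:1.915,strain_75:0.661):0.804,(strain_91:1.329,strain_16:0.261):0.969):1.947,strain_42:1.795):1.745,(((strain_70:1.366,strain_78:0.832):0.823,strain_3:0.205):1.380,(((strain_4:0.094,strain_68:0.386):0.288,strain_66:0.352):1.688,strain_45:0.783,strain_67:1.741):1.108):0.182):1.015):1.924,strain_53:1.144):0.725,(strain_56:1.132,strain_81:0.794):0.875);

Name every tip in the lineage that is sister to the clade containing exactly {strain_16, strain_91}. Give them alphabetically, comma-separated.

strain_11, strain_75

The clade containing exactly {strain_16, strain_91} attaches to the tree at the node subtending ((strain_11,strain_75),(strain_91,strain_16)).
The other lineage descending from that same node — the sister group — is (strain_11,strain_75); its 2 tips in alphabetical order are the answer.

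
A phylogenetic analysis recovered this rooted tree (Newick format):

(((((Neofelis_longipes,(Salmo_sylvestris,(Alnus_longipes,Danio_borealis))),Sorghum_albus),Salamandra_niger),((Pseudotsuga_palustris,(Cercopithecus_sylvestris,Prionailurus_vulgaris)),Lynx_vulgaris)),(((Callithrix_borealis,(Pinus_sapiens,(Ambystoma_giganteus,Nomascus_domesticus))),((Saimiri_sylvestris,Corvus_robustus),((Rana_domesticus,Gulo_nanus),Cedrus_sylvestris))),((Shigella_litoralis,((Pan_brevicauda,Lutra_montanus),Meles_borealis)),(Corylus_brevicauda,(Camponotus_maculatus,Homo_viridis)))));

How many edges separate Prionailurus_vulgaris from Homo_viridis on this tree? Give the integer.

The MRCA of Prionailurus_vulgaris and Homo_viridis is the root of the tree.
From Prionailurus_vulgaris up to that node: 5 branches. From Homo_viridis up to the same node: 5 branches. Total: 5 + 5 = 10.

10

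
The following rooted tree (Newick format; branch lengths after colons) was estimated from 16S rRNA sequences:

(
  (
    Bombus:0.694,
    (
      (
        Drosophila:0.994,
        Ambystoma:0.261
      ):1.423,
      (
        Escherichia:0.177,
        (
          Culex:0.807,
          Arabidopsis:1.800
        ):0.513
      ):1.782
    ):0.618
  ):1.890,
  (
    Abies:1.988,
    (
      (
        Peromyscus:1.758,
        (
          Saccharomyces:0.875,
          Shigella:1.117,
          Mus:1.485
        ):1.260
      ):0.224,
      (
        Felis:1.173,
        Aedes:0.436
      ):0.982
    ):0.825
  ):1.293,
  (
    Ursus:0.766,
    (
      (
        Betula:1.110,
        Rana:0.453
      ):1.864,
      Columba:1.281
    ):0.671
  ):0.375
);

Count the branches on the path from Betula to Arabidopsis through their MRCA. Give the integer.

9

The MRCA of Betula and Arabidopsis is the root of the tree.
From Betula up to that node: 4 branches. From Arabidopsis up to the same node: 5 branches. Total: 4 + 5 = 9.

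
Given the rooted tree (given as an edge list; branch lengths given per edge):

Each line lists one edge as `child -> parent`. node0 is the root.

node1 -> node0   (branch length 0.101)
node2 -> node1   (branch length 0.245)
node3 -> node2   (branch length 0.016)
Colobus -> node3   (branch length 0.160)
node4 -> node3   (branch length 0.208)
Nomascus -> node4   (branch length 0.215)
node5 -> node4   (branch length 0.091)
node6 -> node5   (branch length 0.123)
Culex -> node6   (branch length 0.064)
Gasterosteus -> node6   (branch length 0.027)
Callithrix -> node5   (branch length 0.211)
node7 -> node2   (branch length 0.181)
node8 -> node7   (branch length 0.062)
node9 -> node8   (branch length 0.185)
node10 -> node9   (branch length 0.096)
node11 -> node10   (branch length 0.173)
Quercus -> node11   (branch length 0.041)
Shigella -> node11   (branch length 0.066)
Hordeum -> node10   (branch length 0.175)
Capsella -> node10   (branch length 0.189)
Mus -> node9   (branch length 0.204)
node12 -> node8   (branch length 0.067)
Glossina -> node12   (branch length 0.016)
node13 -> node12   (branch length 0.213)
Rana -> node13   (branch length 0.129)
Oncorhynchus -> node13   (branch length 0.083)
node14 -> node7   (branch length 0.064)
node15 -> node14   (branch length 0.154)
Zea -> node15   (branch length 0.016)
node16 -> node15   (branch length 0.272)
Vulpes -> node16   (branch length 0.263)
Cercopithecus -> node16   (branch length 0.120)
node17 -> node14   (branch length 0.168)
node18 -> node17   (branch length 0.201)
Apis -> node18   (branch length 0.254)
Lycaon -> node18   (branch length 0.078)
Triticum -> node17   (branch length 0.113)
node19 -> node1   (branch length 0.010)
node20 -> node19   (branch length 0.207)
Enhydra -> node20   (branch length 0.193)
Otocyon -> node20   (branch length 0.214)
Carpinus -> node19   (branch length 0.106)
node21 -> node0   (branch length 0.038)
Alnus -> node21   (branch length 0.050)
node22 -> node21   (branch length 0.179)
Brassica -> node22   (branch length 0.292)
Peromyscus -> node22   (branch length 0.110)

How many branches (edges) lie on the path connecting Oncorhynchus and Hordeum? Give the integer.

6

The MRCA of Oncorhynchus and Hordeum is the node subtending ((((Quercus,Shigella),Hordeum,Capsella),Mus),(Glossina,(Rana,Oncorhynchus))).
From Oncorhynchus up to that node: 3 branches. From Hordeum up to the same node: 3 branches. Total: 3 + 3 = 6.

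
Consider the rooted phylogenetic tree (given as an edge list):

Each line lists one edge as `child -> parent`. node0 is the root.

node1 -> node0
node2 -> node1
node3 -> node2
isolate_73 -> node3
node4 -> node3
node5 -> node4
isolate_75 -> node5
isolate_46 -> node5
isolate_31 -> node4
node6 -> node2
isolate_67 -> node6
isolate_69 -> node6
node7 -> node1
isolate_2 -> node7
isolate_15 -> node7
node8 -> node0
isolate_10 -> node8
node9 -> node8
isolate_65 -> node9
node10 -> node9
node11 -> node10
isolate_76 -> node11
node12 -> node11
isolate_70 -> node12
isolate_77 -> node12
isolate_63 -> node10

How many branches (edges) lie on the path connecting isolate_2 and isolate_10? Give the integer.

The MRCA of isolate_2 and isolate_10 is the root of the tree.
From isolate_2 up to that node: 3 branches. From isolate_10 up to the same node: 2 branches. Total: 3 + 2 = 5.

5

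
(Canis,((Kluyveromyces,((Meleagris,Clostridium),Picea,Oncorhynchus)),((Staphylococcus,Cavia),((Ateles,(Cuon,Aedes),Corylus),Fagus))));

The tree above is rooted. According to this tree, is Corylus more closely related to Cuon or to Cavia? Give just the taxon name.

The MRCA of Corylus and Cuon subtends (Ateles,(Cuon,Aedes),Corylus) (4 taxa).
The MRCA of Corylus and Cavia subtends ((Staphylococcus,Cavia),((Ateles,(Cuon,Aedes),Corylus),Fagus)) (7 taxa).
The first is nested inside the second, so Corylus shares a more recent common ancestor with Cuon.

Cuon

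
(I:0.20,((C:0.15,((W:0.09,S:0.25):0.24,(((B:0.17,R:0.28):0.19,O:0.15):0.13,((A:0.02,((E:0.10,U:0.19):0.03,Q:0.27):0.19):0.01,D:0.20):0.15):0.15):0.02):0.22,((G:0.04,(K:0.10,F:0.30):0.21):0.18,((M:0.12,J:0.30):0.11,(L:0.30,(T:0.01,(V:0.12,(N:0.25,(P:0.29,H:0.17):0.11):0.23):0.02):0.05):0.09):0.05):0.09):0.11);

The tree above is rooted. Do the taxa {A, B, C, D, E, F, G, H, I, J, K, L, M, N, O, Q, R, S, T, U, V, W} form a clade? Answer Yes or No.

The MRCA of the listed taxa is the root, so the smallest clade containing them is the whole tree.
That clade also contains P, which is not in the proposed group, so the group is not monophyletic.

No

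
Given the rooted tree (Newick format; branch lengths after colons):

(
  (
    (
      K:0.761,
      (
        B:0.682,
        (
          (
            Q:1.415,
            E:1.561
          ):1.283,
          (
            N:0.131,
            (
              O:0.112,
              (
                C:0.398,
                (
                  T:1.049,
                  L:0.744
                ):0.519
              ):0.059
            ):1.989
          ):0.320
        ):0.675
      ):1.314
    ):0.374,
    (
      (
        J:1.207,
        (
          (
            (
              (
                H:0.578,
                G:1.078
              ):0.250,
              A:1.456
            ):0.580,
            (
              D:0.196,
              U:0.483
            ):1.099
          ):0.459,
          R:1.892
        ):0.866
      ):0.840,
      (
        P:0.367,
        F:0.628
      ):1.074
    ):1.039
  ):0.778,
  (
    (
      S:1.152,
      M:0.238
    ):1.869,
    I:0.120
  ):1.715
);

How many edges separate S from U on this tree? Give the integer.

10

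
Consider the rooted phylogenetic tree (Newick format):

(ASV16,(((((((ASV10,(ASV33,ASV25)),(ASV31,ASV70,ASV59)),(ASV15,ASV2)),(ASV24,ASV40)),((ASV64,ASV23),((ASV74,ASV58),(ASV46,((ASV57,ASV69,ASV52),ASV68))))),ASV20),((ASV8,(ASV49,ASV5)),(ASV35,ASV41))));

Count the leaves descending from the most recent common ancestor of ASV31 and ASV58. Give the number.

The MRCA of ASV31 and ASV58 is the node subtending (((((ASV10,(ASV33,ASV25)),(ASV31,ASV70,ASV59)),(ASV15,ASV2)),(ASV24,ASV40)),((ASV64,ASV23),((ASV74,ASV58),(ASV46,((ASV57,ASV69,ASV52),ASV68))))).
That clade contains 19 terminal taxa: ASV10, ASV15, ASV2, ASV23, ASV24, ASV25, ASV31, ASV33, ASV40, ASV46, ASV52, ASV57, ASV58, ASV59, ASV64, ASV68, ASV69, ASV70, ASV74.

19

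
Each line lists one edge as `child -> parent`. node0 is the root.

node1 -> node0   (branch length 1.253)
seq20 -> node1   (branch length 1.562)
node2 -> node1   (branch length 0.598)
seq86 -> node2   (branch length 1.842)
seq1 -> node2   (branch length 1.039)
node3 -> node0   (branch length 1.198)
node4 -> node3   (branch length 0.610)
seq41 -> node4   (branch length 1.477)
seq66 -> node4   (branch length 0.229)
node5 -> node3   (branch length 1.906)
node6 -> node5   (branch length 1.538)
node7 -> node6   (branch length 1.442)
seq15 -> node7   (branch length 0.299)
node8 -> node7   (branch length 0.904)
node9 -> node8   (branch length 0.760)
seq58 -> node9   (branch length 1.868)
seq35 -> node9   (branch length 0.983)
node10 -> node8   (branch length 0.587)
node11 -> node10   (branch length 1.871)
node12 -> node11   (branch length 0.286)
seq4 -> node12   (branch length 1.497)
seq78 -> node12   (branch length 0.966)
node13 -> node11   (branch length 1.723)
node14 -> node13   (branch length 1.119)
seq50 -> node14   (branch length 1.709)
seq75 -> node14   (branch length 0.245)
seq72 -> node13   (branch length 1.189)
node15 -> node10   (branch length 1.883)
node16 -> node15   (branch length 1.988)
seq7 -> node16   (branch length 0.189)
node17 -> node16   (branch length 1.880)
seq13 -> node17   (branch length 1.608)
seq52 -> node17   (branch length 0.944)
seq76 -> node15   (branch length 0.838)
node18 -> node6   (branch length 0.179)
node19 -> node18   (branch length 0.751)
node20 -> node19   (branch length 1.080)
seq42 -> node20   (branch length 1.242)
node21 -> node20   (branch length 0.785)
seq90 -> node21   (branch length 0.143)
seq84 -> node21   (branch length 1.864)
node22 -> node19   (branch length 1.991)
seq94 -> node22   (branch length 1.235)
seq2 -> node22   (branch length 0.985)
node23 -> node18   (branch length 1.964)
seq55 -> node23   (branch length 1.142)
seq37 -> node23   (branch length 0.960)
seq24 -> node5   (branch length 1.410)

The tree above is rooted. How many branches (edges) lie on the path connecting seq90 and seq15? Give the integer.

The MRCA of seq90 and seq15 is the node subtending ((seq15,((seq58,seq35),(((seq4,seq78),((seq50,seq75),seq72)),((seq7,(seq13,seq52)),seq76)))),(((seq42,(seq90,seq84)),(seq94,seq2)),(seq55,seq37))).
From seq90 up to that node: 5 branches. From seq15 up to the same node: 2 branches. Total: 5 + 2 = 7.

7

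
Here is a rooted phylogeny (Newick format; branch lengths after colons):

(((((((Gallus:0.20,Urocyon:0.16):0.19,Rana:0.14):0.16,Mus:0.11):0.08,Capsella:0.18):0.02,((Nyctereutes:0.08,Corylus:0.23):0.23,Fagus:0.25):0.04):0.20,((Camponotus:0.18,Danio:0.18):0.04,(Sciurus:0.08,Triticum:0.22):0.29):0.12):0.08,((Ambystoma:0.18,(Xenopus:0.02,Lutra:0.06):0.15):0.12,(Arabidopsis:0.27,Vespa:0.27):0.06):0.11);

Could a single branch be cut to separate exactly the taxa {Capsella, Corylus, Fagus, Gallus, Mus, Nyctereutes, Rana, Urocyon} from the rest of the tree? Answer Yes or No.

Yes

The most recent common ancestor of these taxa subtends (((((Gallus,Urocyon),Rana),Mus),Capsella),((Nyctereutes,Corylus),Fagus)).
That clade has exactly 8 tips — every listed taxon and nothing else — so the group is monophyletic.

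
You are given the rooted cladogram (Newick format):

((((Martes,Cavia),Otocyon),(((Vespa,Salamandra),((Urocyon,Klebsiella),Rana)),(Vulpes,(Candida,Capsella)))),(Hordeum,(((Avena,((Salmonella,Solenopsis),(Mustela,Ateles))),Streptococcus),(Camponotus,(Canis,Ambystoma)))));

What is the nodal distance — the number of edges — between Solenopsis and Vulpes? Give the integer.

11

The MRCA of Solenopsis and Vulpes is the root of the tree.
From Solenopsis up to that node: 7 branches. From Vulpes up to the same node: 4 branches. Total: 7 + 4 = 11.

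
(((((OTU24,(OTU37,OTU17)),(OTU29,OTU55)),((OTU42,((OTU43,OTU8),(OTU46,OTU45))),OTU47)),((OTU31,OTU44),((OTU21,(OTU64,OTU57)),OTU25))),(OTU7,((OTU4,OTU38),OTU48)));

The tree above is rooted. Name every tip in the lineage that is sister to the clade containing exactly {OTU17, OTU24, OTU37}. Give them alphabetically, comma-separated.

OTU29, OTU55

The clade containing exactly {OTU17, OTU24, OTU37} attaches to the tree at the node subtending ((OTU24,(OTU37,OTU17)),(OTU29,OTU55)).
The other lineage descending from that same node — the sister group — is (OTU29,OTU55); its 2 tips in alphabetical order are the answer.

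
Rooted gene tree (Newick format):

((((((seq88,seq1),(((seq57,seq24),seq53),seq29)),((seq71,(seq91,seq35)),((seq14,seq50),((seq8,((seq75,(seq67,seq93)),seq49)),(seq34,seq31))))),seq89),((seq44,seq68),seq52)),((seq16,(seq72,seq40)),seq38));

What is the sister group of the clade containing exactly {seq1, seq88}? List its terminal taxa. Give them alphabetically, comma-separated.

The clade containing exactly {seq1, seq88} attaches to the tree at the node subtending ((seq88,seq1),(((seq57,seq24),seq53),seq29)).
The other lineage descending from that same node — the sister group — is (((seq57,seq24),seq53),seq29); its 4 tips in alphabetical order are the answer.

seq24, seq29, seq53, seq57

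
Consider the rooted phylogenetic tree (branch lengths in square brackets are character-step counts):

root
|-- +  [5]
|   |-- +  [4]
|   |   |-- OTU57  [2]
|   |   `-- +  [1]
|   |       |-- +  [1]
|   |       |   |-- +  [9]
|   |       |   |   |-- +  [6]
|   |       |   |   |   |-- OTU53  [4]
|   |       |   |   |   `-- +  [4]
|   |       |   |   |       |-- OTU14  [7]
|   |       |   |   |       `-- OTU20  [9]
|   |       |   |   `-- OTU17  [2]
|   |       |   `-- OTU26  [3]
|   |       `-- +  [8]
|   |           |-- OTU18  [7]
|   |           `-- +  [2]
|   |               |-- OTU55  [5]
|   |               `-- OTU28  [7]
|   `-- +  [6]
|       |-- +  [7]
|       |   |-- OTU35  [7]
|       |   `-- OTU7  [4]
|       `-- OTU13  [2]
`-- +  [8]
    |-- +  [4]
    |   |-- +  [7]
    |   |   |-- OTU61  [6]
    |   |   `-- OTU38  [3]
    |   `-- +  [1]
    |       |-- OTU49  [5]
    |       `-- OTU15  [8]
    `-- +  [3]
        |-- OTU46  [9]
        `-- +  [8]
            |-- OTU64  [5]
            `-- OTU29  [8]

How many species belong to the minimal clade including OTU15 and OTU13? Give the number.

19

The MRCA of OTU15 and OTU13 is the root, so the clade is the entire tree.
That clade contains 19 terminal taxa: OTU13, OTU14, OTU15, OTU17, OTU18, OTU20, OTU26, OTU28, OTU29, OTU35, OTU38, OTU46, OTU49, OTU53, OTU55, OTU57, OTU61, OTU64, OTU7.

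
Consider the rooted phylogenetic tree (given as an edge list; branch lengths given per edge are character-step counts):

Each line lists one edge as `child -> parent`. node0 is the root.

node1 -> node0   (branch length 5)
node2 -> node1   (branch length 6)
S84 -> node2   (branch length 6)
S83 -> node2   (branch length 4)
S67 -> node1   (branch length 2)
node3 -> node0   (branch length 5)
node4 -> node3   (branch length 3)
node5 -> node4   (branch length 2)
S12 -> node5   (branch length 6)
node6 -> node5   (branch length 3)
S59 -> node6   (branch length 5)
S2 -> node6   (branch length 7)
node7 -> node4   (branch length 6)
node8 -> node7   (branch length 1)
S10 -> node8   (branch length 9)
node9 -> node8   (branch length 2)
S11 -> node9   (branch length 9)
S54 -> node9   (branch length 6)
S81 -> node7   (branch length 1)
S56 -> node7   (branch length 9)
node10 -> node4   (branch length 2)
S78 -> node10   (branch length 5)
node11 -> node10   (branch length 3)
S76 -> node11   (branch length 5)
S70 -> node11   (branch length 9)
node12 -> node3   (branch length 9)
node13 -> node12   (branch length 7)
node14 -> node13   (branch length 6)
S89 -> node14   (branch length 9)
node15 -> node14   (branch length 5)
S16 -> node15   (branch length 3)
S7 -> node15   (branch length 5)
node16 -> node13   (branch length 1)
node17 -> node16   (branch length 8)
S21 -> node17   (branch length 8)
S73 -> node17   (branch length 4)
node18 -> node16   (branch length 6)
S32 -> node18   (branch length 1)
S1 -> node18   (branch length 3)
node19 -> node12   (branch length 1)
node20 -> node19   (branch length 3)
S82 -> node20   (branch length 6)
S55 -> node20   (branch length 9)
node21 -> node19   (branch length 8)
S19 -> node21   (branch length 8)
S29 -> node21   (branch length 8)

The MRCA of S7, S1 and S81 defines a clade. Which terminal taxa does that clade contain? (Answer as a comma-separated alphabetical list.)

S1, S10, S11, S12, S16, S19, S2, S21, S29, S32, S54, S55, S56, S59, S7, S70, S73, S76, S78, S81, S82, S89

Tracing S7: it sits inside (S16,S7).
Tracing S1: it sits inside (S32,S1).
Tracing S81: it sits inside ((S10,(S11,S54)),S81,S56).
The smallest clade enclosing all 3 is (((S12,(S59,S2)),((S10,(S11,S54)),S81,S56),(S78,(S76,S70))),(((S89,(S16,S7)),((S21,S73),(S32,S1))),((S82,S55),(S19,S29)))); the answer is its 22 terminal taxa in alphabetical order.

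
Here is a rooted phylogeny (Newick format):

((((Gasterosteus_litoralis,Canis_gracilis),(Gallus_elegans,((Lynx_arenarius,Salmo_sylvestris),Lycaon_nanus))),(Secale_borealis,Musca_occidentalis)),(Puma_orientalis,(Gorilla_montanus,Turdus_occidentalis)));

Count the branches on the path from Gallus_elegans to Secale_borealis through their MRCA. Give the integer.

5

The MRCA of Gallus_elegans and Secale_borealis is the node subtending (((Gasterosteus_litoralis,Canis_gracilis),(Gallus_elegans,((Lynx_arenarius,Salmo_sylvestris),Lycaon_nanus))),(Secale_borealis,Musca_occidentalis)).
From Gallus_elegans up to that node: 3 branches. From Secale_borealis up to the same node: 2 branches. Total: 3 + 2 = 5.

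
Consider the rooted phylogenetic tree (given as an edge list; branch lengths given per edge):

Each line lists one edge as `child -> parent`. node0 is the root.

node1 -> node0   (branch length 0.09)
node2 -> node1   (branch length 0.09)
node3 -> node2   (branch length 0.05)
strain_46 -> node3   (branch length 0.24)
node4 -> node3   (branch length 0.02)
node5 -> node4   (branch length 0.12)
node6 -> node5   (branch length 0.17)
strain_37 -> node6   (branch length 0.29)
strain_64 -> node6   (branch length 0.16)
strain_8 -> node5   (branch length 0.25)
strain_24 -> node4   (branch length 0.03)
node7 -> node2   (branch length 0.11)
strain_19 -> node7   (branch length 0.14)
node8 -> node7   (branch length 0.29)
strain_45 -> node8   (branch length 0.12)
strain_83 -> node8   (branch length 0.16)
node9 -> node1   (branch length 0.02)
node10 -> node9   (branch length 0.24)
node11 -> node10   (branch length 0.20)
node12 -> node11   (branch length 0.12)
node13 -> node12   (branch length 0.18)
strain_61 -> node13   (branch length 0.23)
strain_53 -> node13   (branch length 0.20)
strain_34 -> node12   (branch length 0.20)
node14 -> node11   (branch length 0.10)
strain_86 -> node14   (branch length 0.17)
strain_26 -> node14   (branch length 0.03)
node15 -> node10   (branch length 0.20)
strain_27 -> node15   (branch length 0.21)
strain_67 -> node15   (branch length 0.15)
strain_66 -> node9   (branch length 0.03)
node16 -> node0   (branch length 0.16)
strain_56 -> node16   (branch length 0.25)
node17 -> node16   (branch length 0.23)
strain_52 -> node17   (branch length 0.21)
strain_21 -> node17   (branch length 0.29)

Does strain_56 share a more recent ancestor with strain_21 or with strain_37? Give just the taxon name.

strain_21

The MRCA of strain_56 and strain_21 subtends (strain_56,(strain_52,strain_21)) (3 taxa).
The MRCA of strain_56 and strain_37 is the root, subtending the entire tree (19 taxa).
The first is nested inside the second, so strain_56 shares a more recent common ancestor with strain_21.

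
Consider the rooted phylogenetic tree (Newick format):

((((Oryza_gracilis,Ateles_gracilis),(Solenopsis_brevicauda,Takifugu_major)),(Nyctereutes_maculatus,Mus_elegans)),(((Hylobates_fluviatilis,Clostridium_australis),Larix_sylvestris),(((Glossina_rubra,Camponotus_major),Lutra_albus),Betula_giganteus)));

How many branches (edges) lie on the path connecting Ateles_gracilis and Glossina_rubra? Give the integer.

The MRCA of Ateles_gracilis and Glossina_rubra is the root of the tree.
From Ateles_gracilis up to that node: 4 branches. From Glossina_rubra up to the same node: 5 branches. Total: 4 + 5 = 9.

9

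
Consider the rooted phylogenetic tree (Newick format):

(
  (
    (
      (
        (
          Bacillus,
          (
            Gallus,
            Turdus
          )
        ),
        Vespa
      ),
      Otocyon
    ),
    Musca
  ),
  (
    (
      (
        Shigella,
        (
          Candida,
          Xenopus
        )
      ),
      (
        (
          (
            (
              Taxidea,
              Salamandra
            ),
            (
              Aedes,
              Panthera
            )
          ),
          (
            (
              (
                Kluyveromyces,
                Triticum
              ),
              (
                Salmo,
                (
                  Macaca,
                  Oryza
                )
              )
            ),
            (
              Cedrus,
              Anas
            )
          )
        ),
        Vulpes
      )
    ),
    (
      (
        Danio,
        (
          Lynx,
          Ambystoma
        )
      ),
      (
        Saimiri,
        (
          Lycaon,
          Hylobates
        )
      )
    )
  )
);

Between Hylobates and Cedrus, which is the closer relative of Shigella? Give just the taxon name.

The MRCA of Shigella and Cedrus subtends ((Shigella,(Candida,Xenopus)),((((Taxidea,Salamandra),(Aedes,Panthera)),(((Kluyveromyces,Triticum),(Salmo,(Macaca,Oryza))),(Cedrus,Anas))),Vulpes)) (15 taxa).
The MRCA of Shigella and Hylobates subtends (((Shigella,(Candida,Xenopus)),((((Taxidea,Salamandra),(Aedes,Panthera)),(((Kluyveromyces,Triticum),(Salmo,(Macaca,Oryza))),(Cedrus,Anas))),Vulpes)),((Danio,(Lynx,Ambystoma)),(Saimiri,(Lycaon,Hylobates)))) (21 taxa).
The first is nested inside the second, so Shigella shares a more recent common ancestor with Cedrus.

Cedrus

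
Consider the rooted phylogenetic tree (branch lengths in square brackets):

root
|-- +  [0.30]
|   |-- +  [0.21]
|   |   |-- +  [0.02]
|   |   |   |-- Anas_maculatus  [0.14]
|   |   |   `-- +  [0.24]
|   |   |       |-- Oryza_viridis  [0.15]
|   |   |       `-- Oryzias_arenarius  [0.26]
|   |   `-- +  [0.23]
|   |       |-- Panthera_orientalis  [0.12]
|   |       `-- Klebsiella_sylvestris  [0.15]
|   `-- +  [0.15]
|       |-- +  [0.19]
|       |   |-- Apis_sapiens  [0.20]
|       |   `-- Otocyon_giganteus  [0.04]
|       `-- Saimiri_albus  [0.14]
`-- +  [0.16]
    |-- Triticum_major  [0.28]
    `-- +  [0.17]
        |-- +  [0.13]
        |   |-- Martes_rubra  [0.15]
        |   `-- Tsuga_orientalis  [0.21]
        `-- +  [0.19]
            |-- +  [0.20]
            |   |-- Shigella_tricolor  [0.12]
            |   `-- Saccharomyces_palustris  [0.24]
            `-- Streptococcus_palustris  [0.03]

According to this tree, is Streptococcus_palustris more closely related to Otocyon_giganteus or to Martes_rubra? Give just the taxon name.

The MRCA of Streptococcus_palustris and Martes_rubra subtends ((Martes_rubra,Tsuga_orientalis),((Shigella_tricolor,Saccharomyces_palustris),Streptococcus_palustris)) (5 taxa).
The MRCA of Streptococcus_palustris and Otocyon_giganteus is the root, subtending the entire tree (14 taxa).
The first is nested inside the second, so Streptococcus_palustris shares a more recent common ancestor with Martes_rubra.

Martes_rubra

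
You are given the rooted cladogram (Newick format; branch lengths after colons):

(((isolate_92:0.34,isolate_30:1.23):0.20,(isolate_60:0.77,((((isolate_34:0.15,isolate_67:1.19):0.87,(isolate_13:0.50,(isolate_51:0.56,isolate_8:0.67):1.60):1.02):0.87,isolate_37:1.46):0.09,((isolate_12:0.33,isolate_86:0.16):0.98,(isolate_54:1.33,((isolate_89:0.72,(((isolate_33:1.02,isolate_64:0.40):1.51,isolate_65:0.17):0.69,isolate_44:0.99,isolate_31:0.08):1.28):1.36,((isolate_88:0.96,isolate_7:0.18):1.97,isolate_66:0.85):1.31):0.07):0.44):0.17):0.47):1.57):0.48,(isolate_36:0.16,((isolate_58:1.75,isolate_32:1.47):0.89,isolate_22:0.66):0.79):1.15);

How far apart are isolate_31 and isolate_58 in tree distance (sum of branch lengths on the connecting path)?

10.50

The path runs isolate_31 → … → MRCA → … → isolate_58; the MRCA is the root of the tree.
Branch lengths along that path: 0.08 + 1.28 + 1.36 + 0.07 + 0.44 + 0.17 + 0.47 + 1.57 + 0.48 + 1.15 + 0.79 + 0.89 + 1.75 = 10.50.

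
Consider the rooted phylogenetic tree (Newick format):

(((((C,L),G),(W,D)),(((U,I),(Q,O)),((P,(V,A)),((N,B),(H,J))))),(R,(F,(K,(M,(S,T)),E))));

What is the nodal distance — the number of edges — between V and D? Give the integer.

8

The MRCA of V and D is the node subtending ((((C,L),G),(W,D)),(((U,I),(Q,O)),((P,(V,A)),((N,B),(H,J))))).
From V up to that node: 5 branches. From D up to the same node: 3 branches. Total: 5 + 3 = 8.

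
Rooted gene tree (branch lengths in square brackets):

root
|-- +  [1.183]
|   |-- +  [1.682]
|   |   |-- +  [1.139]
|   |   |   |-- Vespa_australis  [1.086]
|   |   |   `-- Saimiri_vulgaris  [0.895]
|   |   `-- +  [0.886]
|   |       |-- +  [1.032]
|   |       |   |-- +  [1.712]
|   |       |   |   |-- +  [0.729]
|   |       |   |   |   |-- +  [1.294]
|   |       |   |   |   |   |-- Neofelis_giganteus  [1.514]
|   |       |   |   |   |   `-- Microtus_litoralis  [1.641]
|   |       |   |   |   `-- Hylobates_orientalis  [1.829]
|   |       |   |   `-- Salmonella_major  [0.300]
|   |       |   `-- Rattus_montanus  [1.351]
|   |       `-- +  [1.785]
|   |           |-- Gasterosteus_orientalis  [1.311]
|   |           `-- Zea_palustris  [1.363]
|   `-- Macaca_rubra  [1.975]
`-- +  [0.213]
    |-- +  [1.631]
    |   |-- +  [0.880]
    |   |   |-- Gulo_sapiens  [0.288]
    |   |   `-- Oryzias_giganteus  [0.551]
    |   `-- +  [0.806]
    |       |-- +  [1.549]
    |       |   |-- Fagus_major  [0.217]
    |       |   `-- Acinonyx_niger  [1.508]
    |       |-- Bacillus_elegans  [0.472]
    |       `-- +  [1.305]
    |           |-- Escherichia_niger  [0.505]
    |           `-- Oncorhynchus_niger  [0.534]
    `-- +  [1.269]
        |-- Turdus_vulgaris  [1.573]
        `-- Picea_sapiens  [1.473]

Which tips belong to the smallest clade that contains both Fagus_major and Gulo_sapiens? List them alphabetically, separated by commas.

Acinonyx_niger, Bacillus_elegans, Escherichia_niger, Fagus_major, Gulo_sapiens, Oncorhynchus_niger, Oryzias_giganteus

Tracing Fagus_major: it sits inside (Fagus_major,Acinonyx_niger).
Tracing Gulo_sapiens: it sits inside (Gulo_sapiens,Oryzias_giganteus).
The smallest clade enclosing both is ((Gulo_sapiens,Oryzias_giganteus),((Fagus_major,Acinonyx_niger),Bacillus_elegans,(Escherichia_niger,Oncorhynchus_niger))); the answer is its 7 terminal taxa in alphabetical order.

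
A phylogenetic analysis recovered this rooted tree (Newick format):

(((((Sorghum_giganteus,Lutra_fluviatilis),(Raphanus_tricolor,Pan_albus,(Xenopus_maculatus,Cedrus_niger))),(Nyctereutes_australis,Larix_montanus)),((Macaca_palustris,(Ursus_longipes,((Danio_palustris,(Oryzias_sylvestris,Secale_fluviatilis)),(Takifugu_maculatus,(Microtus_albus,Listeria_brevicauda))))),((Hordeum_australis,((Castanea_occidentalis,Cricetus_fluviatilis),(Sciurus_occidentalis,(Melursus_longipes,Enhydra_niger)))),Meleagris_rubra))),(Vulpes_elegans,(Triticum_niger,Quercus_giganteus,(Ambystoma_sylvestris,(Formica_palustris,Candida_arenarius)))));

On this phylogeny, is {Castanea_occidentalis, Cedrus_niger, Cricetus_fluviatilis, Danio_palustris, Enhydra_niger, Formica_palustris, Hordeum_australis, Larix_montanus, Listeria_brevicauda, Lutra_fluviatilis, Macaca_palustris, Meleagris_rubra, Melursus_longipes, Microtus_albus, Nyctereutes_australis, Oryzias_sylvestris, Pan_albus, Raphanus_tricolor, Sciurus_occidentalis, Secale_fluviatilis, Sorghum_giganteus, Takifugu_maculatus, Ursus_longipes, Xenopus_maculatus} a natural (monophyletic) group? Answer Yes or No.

No

The MRCA of the listed taxa is the root, so the smallest clade containing them is the whole tree.
That clade also contains Ambystoma_sylvestris, Candida_arenarius, Quercus_giganteus, Triticum_niger, Vulpes_elegans, which are not in the proposed group, so the group is not monophyletic.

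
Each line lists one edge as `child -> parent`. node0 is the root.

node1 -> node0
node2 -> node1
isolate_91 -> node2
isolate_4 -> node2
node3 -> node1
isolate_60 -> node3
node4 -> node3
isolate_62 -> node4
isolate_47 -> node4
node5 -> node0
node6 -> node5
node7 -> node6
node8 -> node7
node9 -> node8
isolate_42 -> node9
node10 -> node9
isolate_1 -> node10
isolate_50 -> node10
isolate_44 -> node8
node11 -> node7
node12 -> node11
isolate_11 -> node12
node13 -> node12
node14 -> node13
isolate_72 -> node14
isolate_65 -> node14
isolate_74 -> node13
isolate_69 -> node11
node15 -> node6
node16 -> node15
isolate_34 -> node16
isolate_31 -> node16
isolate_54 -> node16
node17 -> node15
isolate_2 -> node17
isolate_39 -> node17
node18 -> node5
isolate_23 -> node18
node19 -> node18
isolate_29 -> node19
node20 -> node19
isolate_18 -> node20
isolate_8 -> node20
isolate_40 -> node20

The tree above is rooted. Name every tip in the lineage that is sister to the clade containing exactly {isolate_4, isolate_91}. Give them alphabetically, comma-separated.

The clade containing exactly {isolate_4, isolate_91} attaches to the tree at the node subtending ((isolate_91,isolate_4),(isolate_60,(isolate_62,isolate_47))).
The other lineage descending from that same node — the sister group — is (isolate_60,(isolate_62,isolate_47)); its 3 tips in alphabetical order are the answer.

isolate_47, isolate_60, isolate_62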